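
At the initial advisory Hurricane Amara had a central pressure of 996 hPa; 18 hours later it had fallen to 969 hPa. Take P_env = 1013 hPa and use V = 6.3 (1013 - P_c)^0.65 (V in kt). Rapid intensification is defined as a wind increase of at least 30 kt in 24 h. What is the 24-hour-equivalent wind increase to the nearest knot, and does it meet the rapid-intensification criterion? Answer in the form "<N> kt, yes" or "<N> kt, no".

45 kt, yes

V₁: ΔP = 17, V ≈ 6.3 × 17^0.65 ≈ 39.73 kt.
V₂: ΔP = 44, V ≈ 6.3 × 44^0.65 ≈ 73.72 kt.
ΔV over 18 h = 33.99 kt → 24 h equivalent = 33.99 × 24/18 ≈ 45.32 kt.
45 kt ≥ 30 kt ⇒ rapid intensification.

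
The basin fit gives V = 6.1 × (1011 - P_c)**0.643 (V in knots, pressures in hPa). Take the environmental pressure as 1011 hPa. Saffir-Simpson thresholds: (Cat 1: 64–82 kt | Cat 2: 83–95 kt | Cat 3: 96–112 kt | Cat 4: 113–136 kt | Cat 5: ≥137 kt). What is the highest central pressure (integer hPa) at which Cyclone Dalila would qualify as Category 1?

972 hPa

Category 1 begins at V = 64 kt.
Required ΔP = (64/6.1)^(1/0.643) = 10.492^1.555 ≈ 38.69 hPa.
P_c ≤ 1011 − 38.69 = 972.31, so the highest integer P_c is 972 hPa.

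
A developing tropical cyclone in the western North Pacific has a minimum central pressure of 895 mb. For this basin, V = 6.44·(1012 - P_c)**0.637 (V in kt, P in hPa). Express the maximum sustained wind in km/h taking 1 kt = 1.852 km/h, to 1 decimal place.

ΔP = 1012 − 895 = 117 mb.
V ≈ 6.44 × 117^0.637 = 6.44 × 20.770 ≈ 133.758 kt.
133.758 × 1.852 ≈ 247.72 km/h → 247.7 km/h.

247.7 km/h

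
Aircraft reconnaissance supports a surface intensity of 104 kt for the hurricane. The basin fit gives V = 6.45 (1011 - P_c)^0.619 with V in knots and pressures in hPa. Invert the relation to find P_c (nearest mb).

ΔP = (V / 6.45)^(1/0.619) = (104/6.45)^1.616.
104/6.45 = 16.124; 16.124^1.616 ≈ 89.27 mb.
P_c = 1011 − 89.27 = 921.73 ≈ 922 mb.

922 mb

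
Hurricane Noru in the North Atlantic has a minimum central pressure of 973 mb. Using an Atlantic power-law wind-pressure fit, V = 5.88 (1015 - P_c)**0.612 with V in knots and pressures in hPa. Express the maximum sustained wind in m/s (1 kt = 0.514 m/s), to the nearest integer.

ΔP = 1015 − 973 = 42 mb.
V ≈ 5.88 × 42^0.612 = 5.88 × 9.850 ≈ 57.917 kt.
57.917 × 0.514 ≈ 29.77 m/s → 30 m/s.

30 m/s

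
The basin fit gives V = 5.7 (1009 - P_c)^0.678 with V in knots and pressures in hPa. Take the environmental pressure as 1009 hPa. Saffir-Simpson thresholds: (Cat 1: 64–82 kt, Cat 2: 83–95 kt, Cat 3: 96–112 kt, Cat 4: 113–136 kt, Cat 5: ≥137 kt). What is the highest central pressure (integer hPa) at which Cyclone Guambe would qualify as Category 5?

Category 5 begins at V = 137 kt.
Required ΔP = (137/5.7)^(1/0.678) = 24.035^1.475 ≈ 108.80 hPa.
P_c ≤ 1009 − 108.80 = 900.20, so the highest integer P_c is 900 hPa.

900 hPa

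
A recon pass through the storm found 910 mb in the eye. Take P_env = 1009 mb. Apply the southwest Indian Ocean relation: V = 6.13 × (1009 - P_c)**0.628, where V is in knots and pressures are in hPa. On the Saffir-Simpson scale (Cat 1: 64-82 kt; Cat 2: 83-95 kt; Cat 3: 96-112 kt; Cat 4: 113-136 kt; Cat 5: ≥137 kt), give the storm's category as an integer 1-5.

3

ΔP = 1009 − 910 = 99 mb.
V ≈ 6.13 × 99^0.628 = 6.13 × 17.92 ≈ 110 kt.
110 kt falls in the Category 3 band.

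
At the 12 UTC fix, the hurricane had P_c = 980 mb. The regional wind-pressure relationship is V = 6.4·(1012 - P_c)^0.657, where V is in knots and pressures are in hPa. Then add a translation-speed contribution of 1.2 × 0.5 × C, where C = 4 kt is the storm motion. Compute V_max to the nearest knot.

65 kt

ΔP = 1012 − 980 = 32 mb.
32^0.657 ≈ 9.747.
V ≈ 6.4 × 9.747 ≈ 62.4 kt.
Translation term: 1.2 × 0.5 × 4 = 2.4 kt.
Corrected V ≈ 64.8 kt → 65 kt.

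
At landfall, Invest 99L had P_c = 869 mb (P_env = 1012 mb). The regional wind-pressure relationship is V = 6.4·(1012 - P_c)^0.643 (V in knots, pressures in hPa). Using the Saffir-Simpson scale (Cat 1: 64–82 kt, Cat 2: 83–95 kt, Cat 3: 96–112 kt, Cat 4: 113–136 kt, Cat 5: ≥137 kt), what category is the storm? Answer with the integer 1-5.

5

ΔP = 1012 − 869 = 143 mb.
V ≈ 6.4 × 143^0.643 = 6.4 × 24.32 ≈ 156 kt.
156 kt falls in the Category 5 band.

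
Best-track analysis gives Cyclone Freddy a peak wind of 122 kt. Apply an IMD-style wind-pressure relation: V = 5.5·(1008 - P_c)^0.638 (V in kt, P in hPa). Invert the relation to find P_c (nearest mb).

ΔP = (V / 5.5)^(1/0.638) = (122/5.5)^1.567.
122/5.5 = 22.182; 22.182^1.567 ≈ 128.74 mb.
P_c = 1008 − 128.74 = 879.26 ≈ 879 mb.

879 mb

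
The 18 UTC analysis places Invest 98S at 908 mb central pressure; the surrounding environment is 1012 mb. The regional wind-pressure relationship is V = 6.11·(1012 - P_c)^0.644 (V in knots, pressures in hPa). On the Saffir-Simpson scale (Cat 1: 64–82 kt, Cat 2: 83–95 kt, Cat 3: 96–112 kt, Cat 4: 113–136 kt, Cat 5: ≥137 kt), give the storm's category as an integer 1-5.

4

ΔP = 1012 − 908 = 104 mb.
V ≈ 6.11 × 104^0.644 = 6.11 × 19.91 ≈ 122 kt.
122 kt falls in the Category 4 band.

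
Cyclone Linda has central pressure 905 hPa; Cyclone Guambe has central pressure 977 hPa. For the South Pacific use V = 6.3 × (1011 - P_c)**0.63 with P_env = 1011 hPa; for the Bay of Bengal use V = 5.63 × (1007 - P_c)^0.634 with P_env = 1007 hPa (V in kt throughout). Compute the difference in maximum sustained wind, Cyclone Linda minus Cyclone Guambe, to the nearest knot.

70 kt

Cyclone Linda: ΔP = 106; V ≈ 6.3 × 106^0.63 ≈ 118.93 kt.
Cyclone Guambe: ΔP = 30; V ≈ 5.63 × 30^0.634 ≈ 48.64 kt.
Difference ≈ 118.93 − 48.64 = 70.29 → 70 kt.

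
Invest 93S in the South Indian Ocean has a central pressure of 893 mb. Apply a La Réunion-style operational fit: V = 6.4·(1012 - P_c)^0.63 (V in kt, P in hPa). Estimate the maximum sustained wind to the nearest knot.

ΔP = 1012 − 893 = 119 mb.
119^0.63 ≈ 20.305.
V ≈ 6.4 × 20.305 ≈ 129.9 kt.

130 kt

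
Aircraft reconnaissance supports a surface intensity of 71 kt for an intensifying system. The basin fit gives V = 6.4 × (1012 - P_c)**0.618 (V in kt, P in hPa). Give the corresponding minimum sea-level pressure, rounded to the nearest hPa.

ΔP = (V / 6.4)^(1/0.618) = (71/6.4)^1.618.
71/6.4 = 11.094; 11.094^1.618 ≈ 49.10 hPa.
P_c = 1012 − 49.10 = 962.90 ≈ 963 hPa.

963 hPa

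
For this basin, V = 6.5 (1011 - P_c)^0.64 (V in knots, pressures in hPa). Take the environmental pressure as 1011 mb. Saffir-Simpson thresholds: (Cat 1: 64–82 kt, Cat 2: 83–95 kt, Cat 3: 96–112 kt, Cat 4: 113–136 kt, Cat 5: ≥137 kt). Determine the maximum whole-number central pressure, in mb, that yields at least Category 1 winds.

Category 1 begins at V = 64 kt.
Required ΔP = (64/6.5)^(1/0.64) = 9.846^1.562 ≈ 35.64 mb.
P_c ≤ 1011 − 35.64 = 975.36, so the highest integer P_c is 975 mb.

975 mb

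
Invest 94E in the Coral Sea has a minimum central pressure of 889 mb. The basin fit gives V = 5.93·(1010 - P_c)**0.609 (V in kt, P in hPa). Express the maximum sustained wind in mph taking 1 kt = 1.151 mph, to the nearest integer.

ΔP = 1010 − 889 = 121 mb.
V ≈ 5.93 × 121^0.609 = 5.93 × 18.553 ≈ 110.020 kt.
110.020 × 1.151 ≈ 126.63 mph → 127 mph.

127 mph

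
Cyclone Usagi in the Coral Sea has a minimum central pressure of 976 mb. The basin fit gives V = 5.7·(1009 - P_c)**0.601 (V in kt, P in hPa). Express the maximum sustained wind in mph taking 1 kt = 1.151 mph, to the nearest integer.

54 mph

ΔP = 1009 − 976 = 33 mb.
V ≈ 5.7 × 33^0.601 = 5.7 × 8.178 ≈ 46.612 kt.
46.612 × 1.151 ≈ 53.65 mph → 54 mph.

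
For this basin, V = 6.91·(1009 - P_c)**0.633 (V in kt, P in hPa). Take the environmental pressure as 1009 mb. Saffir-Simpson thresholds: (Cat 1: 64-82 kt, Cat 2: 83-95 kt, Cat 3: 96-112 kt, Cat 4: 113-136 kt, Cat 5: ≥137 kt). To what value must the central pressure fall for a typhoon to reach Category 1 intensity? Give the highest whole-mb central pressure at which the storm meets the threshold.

Category 1 begins at V = 64 kt.
Required ΔP = (64/6.91)^(1/0.633) = 9.262^1.580 ≈ 33.66 mb.
P_c ≤ 1009 − 33.66 = 975.34, so the highest integer P_c is 975 mb.

975 mb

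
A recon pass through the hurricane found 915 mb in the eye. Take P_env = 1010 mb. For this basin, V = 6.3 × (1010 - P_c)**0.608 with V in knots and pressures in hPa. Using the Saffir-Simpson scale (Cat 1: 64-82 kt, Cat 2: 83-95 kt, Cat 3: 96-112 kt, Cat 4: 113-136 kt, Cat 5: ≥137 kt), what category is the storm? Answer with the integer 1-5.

ΔP = 1010 − 915 = 95 mb.
V ≈ 6.3 × 95^0.608 = 6.3 × 15.94 ≈ 100 kt.
100 kt falls in the Category 3 band.

3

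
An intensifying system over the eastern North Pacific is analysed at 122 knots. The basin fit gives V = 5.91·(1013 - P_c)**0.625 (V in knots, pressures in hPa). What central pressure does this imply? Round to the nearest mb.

886 mb

ΔP = (V / 5.91)^(1/0.625) = (122/5.91)^1.600.
122/5.91 = 20.643; 20.643^1.600 ≈ 126.95 mb.
P_c = 1013 − 126.95 = 886.05 ≈ 886 mb.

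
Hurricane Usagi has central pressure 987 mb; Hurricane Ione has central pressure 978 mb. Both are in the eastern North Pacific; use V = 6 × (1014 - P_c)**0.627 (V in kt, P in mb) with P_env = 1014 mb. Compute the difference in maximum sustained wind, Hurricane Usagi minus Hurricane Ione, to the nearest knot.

Hurricane Usagi: ΔP = 27; V ≈ 6 × 27^0.627 ≈ 47.38 kt.
Hurricane Ione: ΔP = 36; V ≈ 6 × 36^0.627 ≈ 56.75 kt.
Difference ≈ 47.38 − 56.75 = -9.37 → -9 kt.

-9 kt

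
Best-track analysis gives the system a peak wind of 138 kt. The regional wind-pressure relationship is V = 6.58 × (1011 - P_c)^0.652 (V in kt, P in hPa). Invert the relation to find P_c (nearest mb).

905 mb

ΔP = (V / 6.58)^(1/0.652) = (138/6.58)^1.534.
138/6.58 = 20.973; 20.973^1.534 ≈ 106.43 mb.
P_c = 1011 − 106.43 = 904.57 ≈ 905 mb.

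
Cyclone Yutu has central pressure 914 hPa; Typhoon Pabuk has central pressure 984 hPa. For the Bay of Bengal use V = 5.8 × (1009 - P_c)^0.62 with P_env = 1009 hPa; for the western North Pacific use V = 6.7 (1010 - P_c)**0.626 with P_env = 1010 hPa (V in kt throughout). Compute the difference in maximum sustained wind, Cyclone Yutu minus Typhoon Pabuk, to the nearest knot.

Cyclone Yutu: ΔP = 95; V ≈ 5.8 × 95^0.62 ≈ 97.64 kt.
Typhoon Pabuk: ΔP = 26; V ≈ 6.7 × 26^0.626 ≈ 51.50 kt.
Difference ≈ 97.64 − 51.50 = 46.14 → 46 kt.

46 kt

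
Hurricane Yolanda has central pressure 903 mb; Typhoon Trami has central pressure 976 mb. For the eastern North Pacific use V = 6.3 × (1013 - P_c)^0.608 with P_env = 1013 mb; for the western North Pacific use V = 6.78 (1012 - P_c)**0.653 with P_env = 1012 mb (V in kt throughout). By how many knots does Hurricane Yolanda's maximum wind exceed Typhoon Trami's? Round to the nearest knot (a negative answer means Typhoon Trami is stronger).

Hurricane Yolanda: ΔP = 110; V ≈ 6.3 × 110^0.608 ≈ 109.78 kt.
Typhoon Trami: ΔP = 36; V ≈ 6.78 × 36^0.653 ≈ 70.39 kt.
Difference ≈ 109.78 − 70.39 = 39.39 → 39 kt.

39 kt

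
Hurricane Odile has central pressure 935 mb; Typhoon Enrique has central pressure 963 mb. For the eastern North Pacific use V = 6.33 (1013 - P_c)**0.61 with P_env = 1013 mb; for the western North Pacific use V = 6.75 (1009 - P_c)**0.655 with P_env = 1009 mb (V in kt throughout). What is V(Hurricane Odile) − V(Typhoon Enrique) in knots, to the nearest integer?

Hurricane Odile: ΔP = 78; V ≈ 6.33 × 78^0.61 ≈ 90.28 kt.
Typhoon Enrique: ΔP = 46; V ≈ 6.75 × 46^0.655 ≈ 82.87 kt.
Difference ≈ 90.28 − 82.87 = 7.41 → 7 kt.

7 kt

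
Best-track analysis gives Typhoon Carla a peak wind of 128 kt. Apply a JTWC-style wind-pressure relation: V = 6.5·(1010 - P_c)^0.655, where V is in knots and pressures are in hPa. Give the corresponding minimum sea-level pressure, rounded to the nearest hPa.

915 hPa

ΔP = (V / 6.5)^(1/0.655) = (128/6.5)^1.527.
128/6.5 = 19.692; 19.692^1.527 ≈ 94.63 hPa.
P_c = 1010 − 94.63 = 915.37 ≈ 915 hPa.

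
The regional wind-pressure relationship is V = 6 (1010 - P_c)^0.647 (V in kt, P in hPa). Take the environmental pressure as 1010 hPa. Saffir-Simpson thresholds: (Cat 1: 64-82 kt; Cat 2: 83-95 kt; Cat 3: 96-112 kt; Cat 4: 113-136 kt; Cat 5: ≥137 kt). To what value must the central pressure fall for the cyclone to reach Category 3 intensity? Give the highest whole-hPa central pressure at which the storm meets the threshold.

Category 3 begins at V = 96 kt.
Required ΔP = (96/6)^(1/0.647) = 16.000^1.546 ≈ 72.62 hPa.
P_c ≤ 1010 − 72.62 = 937.38, so the highest integer P_c is 937 hPa.

937 hPa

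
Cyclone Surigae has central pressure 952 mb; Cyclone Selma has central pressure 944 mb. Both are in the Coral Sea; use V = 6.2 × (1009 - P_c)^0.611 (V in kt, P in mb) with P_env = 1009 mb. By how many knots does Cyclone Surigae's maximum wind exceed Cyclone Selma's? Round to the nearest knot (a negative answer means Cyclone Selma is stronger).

Cyclone Surigae: ΔP = 57; V ≈ 6.2 × 57^0.611 ≈ 73.32 kt.
Cyclone Selma: ΔP = 65; V ≈ 6.2 × 65^0.611 ≈ 79.45 kt.
Difference ≈ 73.32 − 79.45 = -6.13 → -6 kt.

-6 kt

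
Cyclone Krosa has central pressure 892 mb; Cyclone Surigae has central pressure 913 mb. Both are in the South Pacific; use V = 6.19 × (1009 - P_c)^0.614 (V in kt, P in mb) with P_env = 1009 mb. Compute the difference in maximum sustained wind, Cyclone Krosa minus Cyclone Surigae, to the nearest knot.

13 kt

Cyclone Krosa: ΔP = 117; V ≈ 6.19 × 117^0.614 ≈ 115.23 kt.
Cyclone Surigae: ΔP = 96; V ≈ 6.19 × 96^0.614 ≈ 102.05 kt.
Difference ≈ 115.23 − 102.05 = 13.18 → 13 kt.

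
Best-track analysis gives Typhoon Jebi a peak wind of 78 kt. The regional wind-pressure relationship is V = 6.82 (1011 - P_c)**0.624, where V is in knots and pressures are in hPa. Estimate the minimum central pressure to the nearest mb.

961 mb

ΔP = (V / 6.82)^(1/0.624) = (78/6.82)^1.603.
78/6.82 = 11.437; 11.437^1.603 ≈ 49.66 mb.
P_c = 1011 − 49.66 = 961.34 ≈ 961 mb.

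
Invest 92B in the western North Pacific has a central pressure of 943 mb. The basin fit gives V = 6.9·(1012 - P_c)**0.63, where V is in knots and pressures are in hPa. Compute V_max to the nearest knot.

ΔP = 1012 − 943 = 69 mb.
69^0.63 ≈ 14.404.
V ≈ 6.9 × 14.404 ≈ 99.4 kt.

99 kt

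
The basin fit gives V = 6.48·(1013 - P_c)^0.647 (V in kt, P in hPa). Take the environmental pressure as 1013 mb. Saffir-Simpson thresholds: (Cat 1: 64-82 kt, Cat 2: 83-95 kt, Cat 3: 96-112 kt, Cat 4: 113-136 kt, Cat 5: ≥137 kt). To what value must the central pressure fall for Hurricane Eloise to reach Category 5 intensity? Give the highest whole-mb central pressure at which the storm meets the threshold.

901 mb

Category 5 begins at V = 137 kt.
Required ΔP = (137/6.48)^(1/0.647) = 21.142^1.546 ≈ 111.72 mb.
P_c ≤ 1013 − 111.72 = 901.28, so the highest integer P_c is 901 mb.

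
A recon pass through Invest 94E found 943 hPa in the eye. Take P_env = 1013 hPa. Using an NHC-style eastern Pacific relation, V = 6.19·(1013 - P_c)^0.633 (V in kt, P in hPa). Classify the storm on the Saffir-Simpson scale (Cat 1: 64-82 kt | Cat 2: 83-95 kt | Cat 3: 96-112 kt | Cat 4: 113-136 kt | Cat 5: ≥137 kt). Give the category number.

2

ΔP = 1013 − 943 = 70 hPa.
V ≈ 6.19 × 70^0.633 = 6.19 × 14.72 ≈ 91 kt.
91 kt falls in the Category 2 band.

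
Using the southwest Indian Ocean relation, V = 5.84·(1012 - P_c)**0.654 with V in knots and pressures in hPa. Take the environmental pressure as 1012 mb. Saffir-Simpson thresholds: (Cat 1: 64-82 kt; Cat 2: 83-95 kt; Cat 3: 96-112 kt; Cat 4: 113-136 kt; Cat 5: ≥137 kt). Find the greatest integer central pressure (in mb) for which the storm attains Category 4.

Category 4 begins at V = 113 kt.
Required ΔP = (113/5.84)^(1/0.654) = 19.349^1.529 ≈ 92.76 mb.
P_c ≤ 1012 − 92.76 = 919.24, so the highest integer P_c is 919 mb.

919 mb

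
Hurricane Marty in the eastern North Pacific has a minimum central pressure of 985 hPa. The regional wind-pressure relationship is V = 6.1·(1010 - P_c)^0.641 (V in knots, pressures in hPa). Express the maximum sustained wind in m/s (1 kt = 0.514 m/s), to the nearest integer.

ΔP = 1010 − 985 = 25 hPa.
V ≈ 6.1 × 25^0.641 = 6.1 × 7.872 ≈ 48.019 kt.
48.019 × 0.514 ≈ 24.68 m/s → 25 m/s.

25 m/s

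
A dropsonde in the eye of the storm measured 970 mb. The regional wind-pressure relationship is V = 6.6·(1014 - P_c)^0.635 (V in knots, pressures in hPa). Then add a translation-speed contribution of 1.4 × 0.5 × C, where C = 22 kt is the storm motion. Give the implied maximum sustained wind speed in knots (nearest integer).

88 kt

ΔP = 1014 − 970 = 44 mb.
44^0.635 ≈ 11.056.
V ≈ 6.6 × 11.056 ≈ 73.0 kt.
Translation term: 1.4 × 0.5 × 22 = 15.4 kt.
Corrected V ≈ 88.4 kt → 88 kt.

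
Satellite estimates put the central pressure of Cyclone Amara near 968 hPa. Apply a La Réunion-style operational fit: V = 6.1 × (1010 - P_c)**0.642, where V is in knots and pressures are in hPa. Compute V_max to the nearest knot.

67 kt

ΔP = 1010 − 968 = 42 hPa.
42^0.642 ≈ 11.019.
V ≈ 6.1 × 11.019 ≈ 67.2 kt.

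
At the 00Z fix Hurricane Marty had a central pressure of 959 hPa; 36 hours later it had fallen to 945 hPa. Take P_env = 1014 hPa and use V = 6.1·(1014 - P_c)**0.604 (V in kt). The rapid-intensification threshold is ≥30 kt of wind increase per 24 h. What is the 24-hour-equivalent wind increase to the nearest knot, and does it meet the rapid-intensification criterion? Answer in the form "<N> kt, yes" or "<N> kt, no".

V₁: ΔP = 55, V ≈ 6.1 × 55^0.604 ≈ 68.63 kt.
V₂: ΔP = 69, V ≈ 6.1 × 69^0.604 ≈ 78.70 kt.
ΔV over 36 h = 10.07 kt → 24 h equivalent = 10.07 × 24/36 ≈ 6.71 kt.
7 kt < 30 kt ⇒ not rapid intensification.

7 kt, no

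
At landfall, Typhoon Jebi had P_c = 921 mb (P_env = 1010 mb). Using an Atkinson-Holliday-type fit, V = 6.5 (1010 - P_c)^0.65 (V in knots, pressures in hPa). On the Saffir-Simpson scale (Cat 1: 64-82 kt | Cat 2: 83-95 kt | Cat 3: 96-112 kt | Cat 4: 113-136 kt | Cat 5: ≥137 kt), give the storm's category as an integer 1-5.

4

ΔP = 1010 − 921 = 89 mb.
V ≈ 6.5 × 89^0.65 = 6.5 × 18.50 ≈ 120 kt.
120 kt falls in the Category 4 band.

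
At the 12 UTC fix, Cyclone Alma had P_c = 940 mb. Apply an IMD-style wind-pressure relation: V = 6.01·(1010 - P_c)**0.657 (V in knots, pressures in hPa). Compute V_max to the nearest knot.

98 kt

ΔP = 1010 − 940 = 70 mb.
70^0.657 ≈ 16.302.
V ≈ 6.01 × 16.302 ≈ 98.0 kt.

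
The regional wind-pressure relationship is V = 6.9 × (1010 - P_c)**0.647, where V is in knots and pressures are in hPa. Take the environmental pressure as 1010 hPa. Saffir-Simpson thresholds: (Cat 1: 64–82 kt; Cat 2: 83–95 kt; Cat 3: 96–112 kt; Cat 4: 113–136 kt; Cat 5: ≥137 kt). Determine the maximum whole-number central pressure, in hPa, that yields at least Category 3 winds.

951 hPa

Category 3 begins at V = 96 kt.
Required ΔP = (96/6.9)^(1/0.647) = 13.913^1.546 ≈ 58.52 hPa.
P_c ≤ 1010 − 58.52 = 951.48, so the highest integer P_c is 951 hPa.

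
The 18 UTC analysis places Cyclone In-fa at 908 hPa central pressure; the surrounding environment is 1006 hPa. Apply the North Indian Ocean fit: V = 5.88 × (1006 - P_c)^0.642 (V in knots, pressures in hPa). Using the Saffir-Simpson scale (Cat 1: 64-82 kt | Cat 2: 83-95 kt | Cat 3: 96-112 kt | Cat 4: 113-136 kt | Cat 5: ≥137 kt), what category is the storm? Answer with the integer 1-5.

3

ΔP = 1006 − 908 = 98 hPa.
V ≈ 5.88 × 98^0.642 = 5.88 × 18.98 ≈ 112 kt.
112 kt falls in the Category 3 band.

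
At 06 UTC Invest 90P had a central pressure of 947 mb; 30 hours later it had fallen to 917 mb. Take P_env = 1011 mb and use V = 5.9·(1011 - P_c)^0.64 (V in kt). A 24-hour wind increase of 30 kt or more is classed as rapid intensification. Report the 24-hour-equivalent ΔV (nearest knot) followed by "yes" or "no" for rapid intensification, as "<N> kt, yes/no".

V₁: ΔP = 64, V ≈ 5.9 × 64^0.64 ≈ 84.49 kt.
V₂: ΔP = 94, V ≈ 5.9 × 94^0.64 ≈ 108.06 kt.
ΔV over 30 h = 23.57 kt → 24 h equivalent = 23.57 × 24/30 ≈ 18.86 kt.
19 kt < 30 kt ⇒ not rapid intensification.

19 kt, no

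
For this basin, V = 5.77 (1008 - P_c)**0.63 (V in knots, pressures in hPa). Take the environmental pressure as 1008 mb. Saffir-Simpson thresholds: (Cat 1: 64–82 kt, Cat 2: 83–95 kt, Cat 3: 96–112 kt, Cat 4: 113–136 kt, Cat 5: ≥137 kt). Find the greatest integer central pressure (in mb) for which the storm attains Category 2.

939 mb

Category 2 begins at V = 83 kt.
Required ΔP = (83/5.77)^(1/0.63) = 14.385^1.587 ≈ 68.86 mb.
P_c ≤ 1008 − 68.86 = 939.14, so the highest integer P_c is 939 mb.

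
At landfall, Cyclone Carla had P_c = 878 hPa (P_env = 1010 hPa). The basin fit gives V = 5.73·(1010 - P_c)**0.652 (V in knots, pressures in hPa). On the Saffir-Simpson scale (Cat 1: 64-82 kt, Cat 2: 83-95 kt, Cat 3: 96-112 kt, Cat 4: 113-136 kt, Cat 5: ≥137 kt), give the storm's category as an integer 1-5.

5

ΔP = 1010 − 878 = 132 hPa.
V ≈ 5.73 × 132^0.652 = 5.73 × 24.13 ≈ 138 kt.
138 kt falls in the Category 5 band.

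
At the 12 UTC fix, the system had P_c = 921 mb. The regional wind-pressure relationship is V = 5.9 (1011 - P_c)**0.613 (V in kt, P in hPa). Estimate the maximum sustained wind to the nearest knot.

ΔP = 1011 − 921 = 90 mb.
90^0.613 ≈ 15.774.
V ≈ 5.9 × 15.774 ≈ 93.1 kt.

93 kt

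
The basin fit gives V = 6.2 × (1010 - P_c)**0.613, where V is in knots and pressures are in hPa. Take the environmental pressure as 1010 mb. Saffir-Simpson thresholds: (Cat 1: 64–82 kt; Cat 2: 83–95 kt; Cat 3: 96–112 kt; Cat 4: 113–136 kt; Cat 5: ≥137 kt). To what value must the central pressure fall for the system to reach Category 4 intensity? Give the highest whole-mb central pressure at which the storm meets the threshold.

896 mb

Category 4 begins at V = 113 kt.
Required ΔP = (113/6.2)^(1/0.613) = 18.226^1.631 ≈ 113.92 mb.
P_c ≤ 1010 − 113.92 = 896.08, so the highest integer P_c is 896 mb.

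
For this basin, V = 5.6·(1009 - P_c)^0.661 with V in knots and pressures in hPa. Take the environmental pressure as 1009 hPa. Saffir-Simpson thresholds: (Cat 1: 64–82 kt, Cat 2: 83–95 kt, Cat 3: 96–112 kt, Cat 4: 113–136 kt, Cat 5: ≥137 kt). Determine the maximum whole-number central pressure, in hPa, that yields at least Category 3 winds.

Category 3 begins at V = 96 kt.
Required ΔP = (96/5.6)^(1/0.661) = 17.143^1.513 ≈ 73.62 hPa.
P_c ≤ 1009 − 73.62 = 935.38, so the highest integer P_c is 935 hPa.

935 hPa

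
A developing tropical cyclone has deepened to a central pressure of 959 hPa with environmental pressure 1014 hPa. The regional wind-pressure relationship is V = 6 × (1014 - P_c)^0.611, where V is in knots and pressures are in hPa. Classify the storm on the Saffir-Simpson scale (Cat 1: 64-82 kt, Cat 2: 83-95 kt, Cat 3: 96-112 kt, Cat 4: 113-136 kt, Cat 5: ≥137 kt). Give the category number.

1

ΔP = 1014 − 959 = 55 hPa.
V ≈ 6 × 55^0.611 = 6 × 11.57 ≈ 69 kt.
69 kt falls in the Category 1 band.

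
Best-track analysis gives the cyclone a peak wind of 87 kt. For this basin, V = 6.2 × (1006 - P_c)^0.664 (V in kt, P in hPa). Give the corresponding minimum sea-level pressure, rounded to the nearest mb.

ΔP = (V / 6.2)^(1/0.664) = (87/6.2)^1.506.
87/6.2 = 14.032; 14.032^1.506 ≈ 53.41 mb.
P_c = 1006 − 53.41 = 952.59 ≈ 953 mb.

953 mb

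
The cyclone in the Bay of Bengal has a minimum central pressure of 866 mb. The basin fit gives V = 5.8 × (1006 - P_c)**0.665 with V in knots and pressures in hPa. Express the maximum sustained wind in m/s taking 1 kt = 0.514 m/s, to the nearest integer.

ΔP = 1006 − 866 = 140 mb.
V ≈ 5.8 × 140^0.665 = 5.8 × 26.741 ≈ 155.097 kt.
155.097 × 0.514 ≈ 79.72 m/s → 80 m/s.

80 m/s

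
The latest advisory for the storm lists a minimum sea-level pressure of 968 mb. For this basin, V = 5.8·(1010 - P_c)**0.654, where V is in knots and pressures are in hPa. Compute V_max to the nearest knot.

ΔP = 1010 − 968 = 42 mb.
42^0.654 ≈ 11.524.
V ≈ 5.8 × 11.524 ≈ 66.8 kt.

67 kt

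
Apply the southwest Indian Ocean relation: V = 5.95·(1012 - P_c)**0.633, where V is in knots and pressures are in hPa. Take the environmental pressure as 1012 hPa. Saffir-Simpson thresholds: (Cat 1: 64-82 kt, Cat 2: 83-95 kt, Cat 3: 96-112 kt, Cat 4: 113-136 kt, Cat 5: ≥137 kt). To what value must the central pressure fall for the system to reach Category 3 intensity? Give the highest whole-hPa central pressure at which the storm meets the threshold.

931 hPa

Category 3 begins at V = 96 kt.
Required ΔP = (96/5.95)^(1/0.633) = 16.134^1.580 ≈ 80.91 hPa.
P_c ≤ 1012 − 80.91 = 931.09, so the highest integer P_c is 931 hPa.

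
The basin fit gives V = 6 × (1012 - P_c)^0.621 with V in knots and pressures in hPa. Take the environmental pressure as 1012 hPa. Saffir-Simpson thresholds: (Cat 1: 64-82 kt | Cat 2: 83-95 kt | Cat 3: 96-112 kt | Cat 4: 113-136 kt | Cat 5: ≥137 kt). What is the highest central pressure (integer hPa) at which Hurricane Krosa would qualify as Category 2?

Category 2 begins at V = 83 kt.
Required ΔP = (83/6)^(1/0.621) = 13.833^1.610 ≈ 68.75 hPa.
P_c ≤ 1012 − 68.75 = 943.25, so the highest integer P_c is 943 hPa.

943 hPa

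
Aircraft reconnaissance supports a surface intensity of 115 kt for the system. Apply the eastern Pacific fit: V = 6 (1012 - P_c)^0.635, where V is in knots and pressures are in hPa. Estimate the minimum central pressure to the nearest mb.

ΔP = (V / 6)^(1/0.635) = (115/6)^1.575.
115/6 = 19.167; 19.167^1.575 ≈ 104.65 mb.
P_c = 1012 − 104.65 = 907.35 ≈ 907 mb.

907 mb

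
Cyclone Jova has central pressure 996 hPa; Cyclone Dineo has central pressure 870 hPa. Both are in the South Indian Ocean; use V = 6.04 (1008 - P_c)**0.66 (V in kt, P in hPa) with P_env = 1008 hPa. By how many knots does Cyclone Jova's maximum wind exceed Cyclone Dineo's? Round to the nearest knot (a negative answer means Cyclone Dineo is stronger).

Cyclone Jova: ΔP = 12; V ≈ 6.04 × 12^0.66 ≈ 31.14 kt.
Cyclone Dineo: ΔP = 138; V ≈ 6.04 × 138^0.66 ≈ 156.08 kt.
Difference ≈ 31.14 − 156.08 = -124.94 → -125 kt.

-125 kt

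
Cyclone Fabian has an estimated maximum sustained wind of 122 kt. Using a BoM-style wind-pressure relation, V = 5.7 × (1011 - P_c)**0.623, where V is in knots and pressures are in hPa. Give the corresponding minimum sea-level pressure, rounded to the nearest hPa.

874 hPa

ΔP = (V / 5.7)^(1/0.623) = (122/5.7)^1.605.
122/5.7 = 21.404; 21.404^1.605 ≈ 136.65 hPa.
P_c = 1011 − 136.65 = 874.35 ≈ 874 hPa.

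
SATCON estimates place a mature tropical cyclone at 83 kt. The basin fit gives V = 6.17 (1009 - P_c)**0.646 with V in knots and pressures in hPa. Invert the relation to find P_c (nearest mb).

ΔP = (V / 6.17)^(1/0.646) = (83/6.17)^1.548.
83/6.17 = 13.452; 13.452^1.548 ≈ 55.89 mb.
P_c = 1009 − 55.89 = 953.11 ≈ 953 mb.

953 mb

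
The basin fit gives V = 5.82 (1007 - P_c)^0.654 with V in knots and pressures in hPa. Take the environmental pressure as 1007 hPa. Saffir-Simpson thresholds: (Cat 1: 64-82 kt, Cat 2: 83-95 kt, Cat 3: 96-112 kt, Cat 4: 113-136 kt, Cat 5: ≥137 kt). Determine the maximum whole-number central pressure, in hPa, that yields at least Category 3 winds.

Category 3 begins at V = 96 kt.
Required ΔP = (96/5.82)^(1/0.654) = 16.495^1.529 ≈ 72.68 hPa.
P_c ≤ 1007 − 72.68 = 934.32, so the highest integer P_c is 934 hPa.

934 hPa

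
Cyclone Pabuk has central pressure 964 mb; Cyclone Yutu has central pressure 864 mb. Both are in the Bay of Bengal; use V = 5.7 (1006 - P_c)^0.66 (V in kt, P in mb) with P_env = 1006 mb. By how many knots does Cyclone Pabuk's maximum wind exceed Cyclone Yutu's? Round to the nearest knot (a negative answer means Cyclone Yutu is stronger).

Cyclone Pabuk: ΔP = 42; V ≈ 5.7 × 42^0.66 ≈ 67.18 kt.
Cyclone Yutu: ΔP = 142; V ≈ 5.7 × 142^0.66 ≈ 150.10 kt.
Difference ≈ 67.18 − 150.10 = -82.92 → -83 kt.

-83 kt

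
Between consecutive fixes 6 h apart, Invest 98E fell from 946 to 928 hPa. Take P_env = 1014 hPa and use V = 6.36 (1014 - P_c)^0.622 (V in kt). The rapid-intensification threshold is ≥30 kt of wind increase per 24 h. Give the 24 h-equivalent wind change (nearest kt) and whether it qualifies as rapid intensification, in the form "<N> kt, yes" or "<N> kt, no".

V₁: ΔP = 68, V ≈ 6.36 × 68^0.622 ≈ 87.76 kt.
V₂: ΔP = 86, V ≈ 6.36 × 86^0.622 ≈ 101.56 kt.
ΔV over 6 h = 13.80 kt → 24 h equivalent = 13.80 × 24/6 ≈ 55.20 kt.
55 kt ≥ 30 kt ⇒ rapid intensification.

55 kt, yes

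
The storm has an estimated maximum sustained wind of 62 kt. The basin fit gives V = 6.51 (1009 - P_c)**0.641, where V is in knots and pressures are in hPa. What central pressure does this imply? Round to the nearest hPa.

ΔP = (V / 6.51)^(1/0.641) = (62/6.51)^1.560.
62/6.51 = 9.524; 9.524^1.560 ≈ 33.65 hPa.
P_c = 1009 − 33.65 = 975.35 ≈ 975 hPa.

975 hPa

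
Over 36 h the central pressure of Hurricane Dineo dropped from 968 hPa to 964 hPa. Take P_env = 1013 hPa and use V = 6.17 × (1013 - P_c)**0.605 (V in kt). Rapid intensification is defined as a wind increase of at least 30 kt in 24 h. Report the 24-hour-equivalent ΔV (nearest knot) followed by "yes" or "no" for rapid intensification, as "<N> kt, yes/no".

2 kt, no

V₁: ΔP = 45, V ≈ 6.17 × 45^0.605 ≈ 61.73 kt.
V₂: ΔP = 49, V ≈ 6.17 × 49^0.605 ≈ 64.99 kt.
ΔV over 36 h = 3.26 kt → 24 h equivalent = 3.26 × 24/36 ≈ 2.17 kt.
2 kt < 30 kt ⇒ not rapid intensification.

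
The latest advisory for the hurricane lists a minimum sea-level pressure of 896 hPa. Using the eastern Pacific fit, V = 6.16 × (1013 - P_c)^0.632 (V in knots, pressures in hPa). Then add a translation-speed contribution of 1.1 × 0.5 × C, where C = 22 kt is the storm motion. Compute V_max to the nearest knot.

137 kt

ΔP = 1013 − 896 = 117 hPa.
117^0.632 ≈ 20.281.
V ≈ 6.16 × 20.281 ≈ 124.9 kt.
Translation term: 1.1 × 0.5 × 22 = 12.1 kt.
Corrected V ≈ 137 kt → 137 kt.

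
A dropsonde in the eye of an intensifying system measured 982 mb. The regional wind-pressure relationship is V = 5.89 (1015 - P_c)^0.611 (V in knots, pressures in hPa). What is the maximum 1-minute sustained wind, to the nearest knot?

ΔP = 1015 − 982 = 33 mb.
33^0.611 ≈ 8.469.
V ≈ 5.89 × 8.469 ≈ 49.9 kt.

50 kt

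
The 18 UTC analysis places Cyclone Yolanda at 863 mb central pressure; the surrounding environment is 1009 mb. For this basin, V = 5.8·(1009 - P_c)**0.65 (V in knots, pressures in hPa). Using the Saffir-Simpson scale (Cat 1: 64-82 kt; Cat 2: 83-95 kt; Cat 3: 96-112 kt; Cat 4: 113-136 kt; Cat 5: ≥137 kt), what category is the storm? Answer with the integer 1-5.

5

ΔP = 1009 − 863 = 146 mb.
V ≈ 5.8 × 146^0.65 = 5.8 × 25.52 ≈ 148 kt.
148 kt falls in the Category 5 band.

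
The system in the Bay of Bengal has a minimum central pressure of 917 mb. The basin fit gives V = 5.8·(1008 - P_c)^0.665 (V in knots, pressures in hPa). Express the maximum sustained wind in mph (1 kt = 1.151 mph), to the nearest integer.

134 mph

ΔP = 1008 − 917 = 91 mb.
V ≈ 5.8 × 91^0.665 = 5.8 × 20.080 ≈ 116.464 kt.
116.464 × 1.151 ≈ 134.05 mph → 134 mph.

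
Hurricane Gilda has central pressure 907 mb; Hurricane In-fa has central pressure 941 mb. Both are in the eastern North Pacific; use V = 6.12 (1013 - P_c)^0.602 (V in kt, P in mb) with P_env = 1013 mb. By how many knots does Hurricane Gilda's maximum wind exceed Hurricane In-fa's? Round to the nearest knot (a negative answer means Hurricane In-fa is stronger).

Hurricane Gilda: ΔP = 106; V ≈ 6.12 × 106^0.602 ≈ 101.39 kt.
Hurricane In-fa: ΔP = 72; V ≈ 6.12 × 72^0.602 ≈ 80.33 kt.
Difference ≈ 101.39 − 80.33 = 21.06 → 21 kt.

21 kt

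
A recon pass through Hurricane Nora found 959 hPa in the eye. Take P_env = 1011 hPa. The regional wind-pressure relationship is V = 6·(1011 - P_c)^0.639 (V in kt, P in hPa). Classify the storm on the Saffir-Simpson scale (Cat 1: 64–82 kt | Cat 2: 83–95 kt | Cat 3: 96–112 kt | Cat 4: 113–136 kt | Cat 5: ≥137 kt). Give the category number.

ΔP = 1011 − 959 = 52 hPa.
V ≈ 6 × 52^0.639 = 6 × 12.49 ≈ 75 kt.
75 kt falls in the Category 1 band.

1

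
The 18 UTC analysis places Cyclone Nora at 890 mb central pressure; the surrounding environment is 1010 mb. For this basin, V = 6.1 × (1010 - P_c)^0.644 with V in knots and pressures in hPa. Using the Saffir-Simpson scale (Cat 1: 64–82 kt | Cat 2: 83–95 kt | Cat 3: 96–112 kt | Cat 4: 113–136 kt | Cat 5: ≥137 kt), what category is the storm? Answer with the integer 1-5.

4

ΔP = 1010 − 890 = 120 mb.
V ≈ 6.1 × 120^0.644 = 6.1 × 21.83 ≈ 133 kt.
133 kt falls in the Category 4 band.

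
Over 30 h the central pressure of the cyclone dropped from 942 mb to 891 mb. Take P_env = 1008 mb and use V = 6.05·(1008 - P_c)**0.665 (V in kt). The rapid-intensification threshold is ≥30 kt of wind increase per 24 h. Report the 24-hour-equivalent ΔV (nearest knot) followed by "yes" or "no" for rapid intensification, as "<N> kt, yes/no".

36 kt, yes

V₁: ΔP = 66, V ≈ 6.05 × 66^0.665 ≈ 98.12 kt.
V₂: ΔP = 117, V ≈ 6.05 × 117^0.665 ≈ 143.58 kt.
ΔV over 30 h = 45.46 kt → 24 h equivalent = 45.46 × 24/30 ≈ 36.37 kt.
36 kt ≥ 30 kt ⇒ rapid intensification.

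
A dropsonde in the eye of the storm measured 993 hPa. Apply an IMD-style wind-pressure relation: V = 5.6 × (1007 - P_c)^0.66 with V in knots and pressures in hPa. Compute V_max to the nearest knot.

ΔP = 1007 − 993 = 14 hPa.
14^0.66 ≈ 5.707.
V ≈ 5.6 × 5.707 ≈ 32.0 kt.

32 kt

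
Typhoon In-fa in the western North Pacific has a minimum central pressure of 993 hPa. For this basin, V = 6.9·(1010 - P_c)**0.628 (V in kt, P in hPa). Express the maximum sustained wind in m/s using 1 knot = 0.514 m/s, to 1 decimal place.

ΔP = 1010 − 993 = 17 hPa.
V ≈ 6.9 × 17^0.628 = 6.9 × 5.925 ≈ 40.886 kt.
40.886 × 0.514 ≈ 21.02 m/s → 21.0 m/s.

21.0 m/s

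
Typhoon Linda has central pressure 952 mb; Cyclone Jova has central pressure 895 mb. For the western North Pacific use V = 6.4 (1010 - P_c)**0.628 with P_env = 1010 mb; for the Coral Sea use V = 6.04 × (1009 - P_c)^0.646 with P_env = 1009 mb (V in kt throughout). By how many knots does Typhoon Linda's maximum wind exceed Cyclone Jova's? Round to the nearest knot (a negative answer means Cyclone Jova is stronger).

Typhoon Linda: ΔP = 58; V ≈ 6.4 × 58^0.628 ≈ 81.96 kt.
Cyclone Jova: ΔP = 114; V ≈ 6.04 × 114^0.646 ≈ 128.76 kt.
Difference ≈ 81.96 − 128.76 = -46.80 → -47 kt.

-47 kt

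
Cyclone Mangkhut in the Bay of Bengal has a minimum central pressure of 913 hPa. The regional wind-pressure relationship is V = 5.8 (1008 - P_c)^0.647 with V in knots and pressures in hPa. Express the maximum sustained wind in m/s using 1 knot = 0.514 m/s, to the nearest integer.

ΔP = 1008 − 913 = 95 hPa.
V ≈ 5.8 × 95^0.647 = 5.8 × 19.037 ≈ 110.412 kt.
110.412 × 0.514 ≈ 56.75 m/s → 57 m/s.

57 m/s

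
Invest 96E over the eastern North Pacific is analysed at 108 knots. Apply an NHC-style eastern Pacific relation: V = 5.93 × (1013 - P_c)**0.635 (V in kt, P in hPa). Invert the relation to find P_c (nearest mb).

916 mb

ΔP = (V / 5.93)^(1/0.635) = (108/5.93)^1.575.
108/5.93 = 18.212; 18.212^1.575 ≈ 96.57 mb.
P_c = 1013 − 96.57 = 916.43 ≈ 916 mb.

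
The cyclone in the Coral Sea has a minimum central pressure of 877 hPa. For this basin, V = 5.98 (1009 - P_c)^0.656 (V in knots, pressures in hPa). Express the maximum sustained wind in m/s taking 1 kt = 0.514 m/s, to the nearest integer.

ΔP = 1009 − 877 = 132 hPa.
V ≈ 5.98 × 132^0.656 = 5.98 × 24.609 ≈ 147.163 kt.
147.163 × 0.514 ≈ 75.64 m/s → 76 m/s.

76 m/s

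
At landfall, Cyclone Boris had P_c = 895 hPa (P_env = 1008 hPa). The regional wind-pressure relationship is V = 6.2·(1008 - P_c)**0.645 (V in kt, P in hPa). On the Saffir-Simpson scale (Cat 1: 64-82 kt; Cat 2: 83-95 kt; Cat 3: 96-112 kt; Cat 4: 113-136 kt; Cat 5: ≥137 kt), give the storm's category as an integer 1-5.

4

ΔP = 1008 − 895 = 113 hPa.
V ≈ 6.2 × 113^0.645 = 6.2 × 21.10 ≈ 131 kt.
131 kt falls in the Category 4 band.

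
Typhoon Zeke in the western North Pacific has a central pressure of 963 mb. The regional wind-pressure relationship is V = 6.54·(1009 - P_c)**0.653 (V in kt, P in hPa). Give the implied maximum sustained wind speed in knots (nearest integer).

ΔP = 1009 − 963 = 46 mb.
46^0.653 ≈ 12.184.
V ≈ 6.54 × 12.184 ≈ 79.7 kt.

80 kt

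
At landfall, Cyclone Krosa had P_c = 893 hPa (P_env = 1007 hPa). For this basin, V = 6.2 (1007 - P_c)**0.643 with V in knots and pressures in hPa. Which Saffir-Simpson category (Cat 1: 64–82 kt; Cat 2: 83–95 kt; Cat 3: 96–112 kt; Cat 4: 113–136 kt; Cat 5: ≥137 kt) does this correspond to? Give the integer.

ΔP = 1007 − 893 = 114 hPa.
V ≈ 6.2 × 114^0.643 = 6.2 × 21.02 ≈ 130 kt.
130 kt falls in the Category 4 band.

4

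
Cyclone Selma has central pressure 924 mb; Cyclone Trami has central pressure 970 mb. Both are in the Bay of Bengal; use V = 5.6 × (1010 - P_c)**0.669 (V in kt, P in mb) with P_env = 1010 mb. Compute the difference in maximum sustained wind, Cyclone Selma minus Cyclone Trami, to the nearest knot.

Cyclone Selma: ΔP = 86; V ≈ 5.6 × 86^0.669 ≈ 110.25 kt.
Cyclone Trami: ΔP = 40; V ≈ 5.6 × 40^0.669 ≈ 66.06 kt.
Difference ≈ 110.25 − 66.06 = 44.19 → 44 kt.

44 kt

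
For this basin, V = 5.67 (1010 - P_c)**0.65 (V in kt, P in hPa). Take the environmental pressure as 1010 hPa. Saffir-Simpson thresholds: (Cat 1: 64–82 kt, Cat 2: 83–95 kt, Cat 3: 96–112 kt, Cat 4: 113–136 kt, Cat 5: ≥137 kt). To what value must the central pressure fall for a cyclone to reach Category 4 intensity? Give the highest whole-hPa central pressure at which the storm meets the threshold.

910 hPa

Category 4 begins at V = 113 kt.
Required ΔP = (113/5.67)^(1/0.65) = 19.929^1.538 ≈ 99.82 hPa.
P_c ≤ 1010 − 99.82 = 910.18, so the highest integer P_c is 910 hPa.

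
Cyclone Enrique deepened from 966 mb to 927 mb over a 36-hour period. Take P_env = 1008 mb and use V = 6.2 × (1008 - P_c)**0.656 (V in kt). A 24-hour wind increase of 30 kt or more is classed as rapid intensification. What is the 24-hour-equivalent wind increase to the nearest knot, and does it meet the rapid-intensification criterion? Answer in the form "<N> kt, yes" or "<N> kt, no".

V₁: ΔP = 42, V ≈ 6.2 × 42^0.656 ≈ 71.99 kt.
V₂: ΔP = 81, V ≈ 6.2 × 81^0.656 ≈ 110.75 kt.
ΔV over 36 h = 38.76 kt → 24 h equivalent = 38.76 × 24/36 ≈ 25.84 kt.
26 kt < 30 kt ⇒ not rapid intensification.

26 kt, no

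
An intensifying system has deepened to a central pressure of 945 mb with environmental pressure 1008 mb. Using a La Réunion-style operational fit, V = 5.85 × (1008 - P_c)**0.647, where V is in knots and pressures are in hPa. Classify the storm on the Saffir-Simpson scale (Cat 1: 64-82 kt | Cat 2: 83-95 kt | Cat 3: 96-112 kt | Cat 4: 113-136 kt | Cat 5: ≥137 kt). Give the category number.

2

ΔP = 1008 − 945 = 63 mb.
V ≈ 5.85 × 63^0.647 = 5.85 × 14.59 ≈ 85 kt.
85 kt falls in the Category 2 band.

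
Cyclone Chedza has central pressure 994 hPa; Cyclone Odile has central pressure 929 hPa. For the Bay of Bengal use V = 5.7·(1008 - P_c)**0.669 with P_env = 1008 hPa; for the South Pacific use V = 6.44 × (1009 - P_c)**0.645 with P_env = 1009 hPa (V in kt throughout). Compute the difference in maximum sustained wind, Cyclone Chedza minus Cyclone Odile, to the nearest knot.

Cyclone Chedza: ΔP = 14; V ≈ 5.7 × 14^0.669 ≈ 33.31 kt.
Cyclone Odile: ΔP = 80; V ≈ 6.44 × 80^0.645 ≈ 108.74 kt.
Difference ≈ 33.31 − 108.74 = -75.43 → -75 kt.

-75 kt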